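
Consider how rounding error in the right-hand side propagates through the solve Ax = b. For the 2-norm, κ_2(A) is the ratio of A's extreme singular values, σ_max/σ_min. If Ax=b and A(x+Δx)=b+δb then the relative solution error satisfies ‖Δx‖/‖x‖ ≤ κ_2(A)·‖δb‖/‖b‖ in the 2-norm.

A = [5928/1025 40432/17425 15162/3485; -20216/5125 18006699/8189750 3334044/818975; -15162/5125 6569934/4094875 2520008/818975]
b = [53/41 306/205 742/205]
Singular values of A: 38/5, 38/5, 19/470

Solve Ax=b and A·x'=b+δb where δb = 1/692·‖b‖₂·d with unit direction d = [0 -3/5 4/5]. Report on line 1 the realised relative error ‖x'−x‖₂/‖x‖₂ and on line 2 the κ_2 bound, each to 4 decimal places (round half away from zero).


σ_max = 38/5, σ_min = 19/470
κ_2(A) = (38/5) / (19/470) = 188.0000
worst-case relative error ≤ 188.0000 × 1/692 = 0.2717
solve Ax = b  →  x = [-0.1579 -43.4427 23.6765]
‖b‖₂ = 4.1231 and ‖x‖₂ = 49.4760
δb = ε·‖b‖·d = [0.0000 -0.0036 0.0048]; solving A·Δx = δb gives ‖Δx‖ = 0.1474
relative error = 0.0030
tightness: 0.0030 against a bound of 0.2717 (unrounded ratio ≈ 0.0110)

0.0030
0.2717


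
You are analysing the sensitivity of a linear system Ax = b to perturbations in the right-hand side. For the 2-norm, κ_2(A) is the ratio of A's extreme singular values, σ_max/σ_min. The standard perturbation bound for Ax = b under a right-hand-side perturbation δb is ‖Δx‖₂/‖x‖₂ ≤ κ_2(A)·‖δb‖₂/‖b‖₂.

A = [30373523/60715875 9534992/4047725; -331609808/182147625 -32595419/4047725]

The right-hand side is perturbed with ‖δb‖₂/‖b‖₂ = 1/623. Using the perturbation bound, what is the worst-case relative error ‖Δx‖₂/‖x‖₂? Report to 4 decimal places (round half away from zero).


M = AᵀA = [189228836570689/53084411669025 18684471252352/1179653592645; 18684471252352/1179653592645 1845403859561/26214524281]. tr(M)=2335616687794/31579067025, det(M)=85470025/1263162681
eigenvalues of AᵀA: λ = (tr ± √(tr²−4·det))/2 = 1849/25, 1155625/1263162681
so κ_2 = √((1849/25) / (1155625/1263162681)) = 284.3280
bound on ‖Δx‖/‖x‖: κ·ε = 284.3280·1/623 = 0.4564

0.4564


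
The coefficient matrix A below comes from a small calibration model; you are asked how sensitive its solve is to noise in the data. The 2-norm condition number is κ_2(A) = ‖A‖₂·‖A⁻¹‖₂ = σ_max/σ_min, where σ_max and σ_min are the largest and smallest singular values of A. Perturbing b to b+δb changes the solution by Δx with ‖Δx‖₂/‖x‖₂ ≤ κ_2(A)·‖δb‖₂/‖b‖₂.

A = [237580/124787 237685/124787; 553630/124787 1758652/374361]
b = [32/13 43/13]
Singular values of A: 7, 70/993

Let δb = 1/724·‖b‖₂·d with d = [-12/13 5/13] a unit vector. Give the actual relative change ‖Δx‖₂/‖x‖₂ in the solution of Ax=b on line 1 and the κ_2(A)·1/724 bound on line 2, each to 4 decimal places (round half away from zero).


0.0057
0.1372

largest singular value 7, smallest 70/993
κ = σ_max/σ_min = 7/(70/993) = 99.3000
perturbation bound = 99.3000·1/724 = 0.1372
solve Ax = b  →  x = [10.6665 -9.3695]
‖b‖ = 4.1231, ‖x‖ = 14.1972
re-solving with b+δb shifts x by Δx of norm 0.0808
dividing the unrounded norms, ‖Δx‖/‖x‖ = 0.0057
realised/bound (from unrounded values) ≈ 0.0415


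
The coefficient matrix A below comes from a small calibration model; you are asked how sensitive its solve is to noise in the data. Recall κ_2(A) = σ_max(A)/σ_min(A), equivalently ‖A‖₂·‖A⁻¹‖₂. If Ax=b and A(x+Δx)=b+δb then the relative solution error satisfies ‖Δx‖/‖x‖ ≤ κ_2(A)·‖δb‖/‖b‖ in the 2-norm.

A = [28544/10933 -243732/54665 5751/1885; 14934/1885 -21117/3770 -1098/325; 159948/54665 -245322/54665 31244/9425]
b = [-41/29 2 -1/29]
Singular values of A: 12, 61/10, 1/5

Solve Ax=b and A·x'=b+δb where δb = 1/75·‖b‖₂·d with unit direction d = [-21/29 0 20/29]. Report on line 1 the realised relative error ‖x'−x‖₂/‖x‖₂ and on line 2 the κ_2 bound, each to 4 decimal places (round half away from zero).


0.0326
0.8000

from the listed singular values, σ₁ = 12, σ_n = 1/5
condition number: 12 ÷ (1/5) = 60.0000
worst-case relative error ≤ 60.0000 × 1/75 = 0.8000
solve Ax = b  →  x = [3.3303 3.3760 1.6204]
‖b‖₂ = 2.4495 and ‖x‖₂ = 5.0114
with δb = [-0.0237 0.0000 0.0225], A·Δx = δb → ‖Δx‖ = 0.1633
realised ‖Δx‖/‖x‖ = 0.0326
tightness: 0.0326 against a bound of 0.8000 (unrounded ratio ≈ 0.0407)


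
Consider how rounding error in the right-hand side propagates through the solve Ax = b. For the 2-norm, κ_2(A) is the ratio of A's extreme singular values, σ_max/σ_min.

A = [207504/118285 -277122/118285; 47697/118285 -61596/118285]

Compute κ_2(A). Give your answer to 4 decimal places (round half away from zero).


288.5000

M = AᵀA = [1078713/332929 -1438236/332929; -1438236/332929 1917684/332929]. tr(M)=2996397/332929, det(M)=324/332929
λ_max, λ_min = (2996397/332929 ± √8977963505625/110841719041)/2 = 9, 36/332929
κ = σ_max/σ_min = 3/(6/577) = 288.5000


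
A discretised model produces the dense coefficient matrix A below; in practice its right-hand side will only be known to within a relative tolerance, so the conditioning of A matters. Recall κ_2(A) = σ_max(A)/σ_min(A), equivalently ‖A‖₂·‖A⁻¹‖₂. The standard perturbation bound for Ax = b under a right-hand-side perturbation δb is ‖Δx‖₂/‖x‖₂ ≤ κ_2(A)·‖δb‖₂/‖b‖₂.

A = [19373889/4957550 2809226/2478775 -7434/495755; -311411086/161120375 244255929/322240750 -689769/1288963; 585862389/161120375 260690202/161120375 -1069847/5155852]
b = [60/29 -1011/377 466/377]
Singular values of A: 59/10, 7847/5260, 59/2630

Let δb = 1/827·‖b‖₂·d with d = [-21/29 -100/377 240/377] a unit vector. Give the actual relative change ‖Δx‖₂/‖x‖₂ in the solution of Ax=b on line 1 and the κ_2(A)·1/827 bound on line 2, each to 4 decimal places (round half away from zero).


0.1355
0.3180

largest singular value 59/10, smallest 59/2630
κ_2(A) = (59/10) / (59/2630) = 263.0000
bound on ‖Δx‖/‖x‖: κ·ε = 263.0000·1/827 = 0.3180
solve Ax = b  →  x = [0.8346 -1.0456 0.5156]
‖b‖₂ = 3.6056 and ‖x‖₂ = 1.4338
δb = ε·‖b‖·d = [-0.0032 -0.0012 0.0028]; solving A·Δx = δb gives ‖Δx‖ = 0.1943
realised ‖Δx‖/‖x‖ = 0.1355
tightness: 0.1355 against a bound of 0.3180 (unrounded ratio ≈ 0.4262)


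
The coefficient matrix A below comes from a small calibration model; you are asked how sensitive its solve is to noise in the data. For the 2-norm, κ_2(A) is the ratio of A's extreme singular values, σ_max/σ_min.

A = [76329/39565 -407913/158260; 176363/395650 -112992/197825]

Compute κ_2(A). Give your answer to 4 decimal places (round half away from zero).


AᵀA = [365089549/93122500 -486760857/93122500; -486760857/93122500 2596133529/372490000]; tr = 162259669/14899600, det = 131769/59598400
λ_max, λ_min = (162259669/14899600 ± √26326236878597161/221998080160000)/2 = 1089/100, 121/595984
so κ_2 = √((1089/100) / (121/595984)) = 231.6000

231.6000


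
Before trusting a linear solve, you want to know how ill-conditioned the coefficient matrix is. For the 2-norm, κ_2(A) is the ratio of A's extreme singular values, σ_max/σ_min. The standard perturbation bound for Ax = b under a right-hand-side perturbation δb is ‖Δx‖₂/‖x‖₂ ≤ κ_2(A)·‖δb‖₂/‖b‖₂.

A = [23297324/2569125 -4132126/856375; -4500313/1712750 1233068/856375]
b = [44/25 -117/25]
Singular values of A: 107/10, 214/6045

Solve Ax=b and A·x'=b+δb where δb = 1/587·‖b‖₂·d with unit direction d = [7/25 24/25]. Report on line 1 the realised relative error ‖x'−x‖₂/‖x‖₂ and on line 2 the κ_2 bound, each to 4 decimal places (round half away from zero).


0.0021
0.5149

σ_max = 107/10, σ_min = 214/6045
κ_2(A) = (107/10) / (214/6045) = 302.2500
κ_2(A)·‖δb‖/‖b‖ = 0.5149
solve Ax = b  →  x = [-52.9247 -99.8296]
‖b‖₂ = 5.0000 and ‖x‖₂ = 112.9910
Δx = A⁻¹·δb where δb = 1/587·5.0000·d; ‖Δx‖ = 0.2406
dividing the unrounded norms, ‖Δx‖/‖x‖ = 0.0021
tightness: 0.0021 against a bound of 0.5149 (unrounded ratio ≈ 0.0041)


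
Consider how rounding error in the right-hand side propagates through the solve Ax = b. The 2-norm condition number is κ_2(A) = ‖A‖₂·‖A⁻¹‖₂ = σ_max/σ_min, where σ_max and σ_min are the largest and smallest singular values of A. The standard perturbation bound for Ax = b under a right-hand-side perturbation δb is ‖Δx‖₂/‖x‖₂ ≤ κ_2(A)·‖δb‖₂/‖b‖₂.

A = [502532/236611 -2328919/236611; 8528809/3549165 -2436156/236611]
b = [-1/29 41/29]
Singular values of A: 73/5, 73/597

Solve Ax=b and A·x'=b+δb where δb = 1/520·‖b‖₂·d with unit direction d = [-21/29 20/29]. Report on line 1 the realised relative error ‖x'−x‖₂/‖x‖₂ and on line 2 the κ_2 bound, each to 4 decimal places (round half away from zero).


σ_max = 73/5, σ_min = 73/597
condition number: (73/5) ÷ (73/597) = 119.4000
κ_2(A)·‖δb‖/‖b‖ = 0.2296
solve Ax = b  →  x = [7.9937 1.7284]
2-norm of b is 1.4142; of x, 8.1784
re-solving with b+δb shifts x by Δx of norm 0.0222
dividing the unrounded norms, ‖Δx‖/‖x‖ = 0.0027
tightness: 0.0027 against a bound of 0.2296 (unrounded ratio ≈ 0.0118)

0.0027
0.2296


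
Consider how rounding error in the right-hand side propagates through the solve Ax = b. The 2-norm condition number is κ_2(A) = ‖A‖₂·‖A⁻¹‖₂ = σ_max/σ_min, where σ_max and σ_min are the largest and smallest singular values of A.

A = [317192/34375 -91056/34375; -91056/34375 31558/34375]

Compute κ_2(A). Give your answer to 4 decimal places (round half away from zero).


68.7500

AᵀA = [174243136/1890625 -50809248/1890625; -50809248/1890625 14859364/1890625]; tr = 302564/3025, det = 256/121
char-poly roots: 100 and 64/3025
σ_max=√100=10, σ_min=√(64/3025)=(8/55) → κ = 68.7500


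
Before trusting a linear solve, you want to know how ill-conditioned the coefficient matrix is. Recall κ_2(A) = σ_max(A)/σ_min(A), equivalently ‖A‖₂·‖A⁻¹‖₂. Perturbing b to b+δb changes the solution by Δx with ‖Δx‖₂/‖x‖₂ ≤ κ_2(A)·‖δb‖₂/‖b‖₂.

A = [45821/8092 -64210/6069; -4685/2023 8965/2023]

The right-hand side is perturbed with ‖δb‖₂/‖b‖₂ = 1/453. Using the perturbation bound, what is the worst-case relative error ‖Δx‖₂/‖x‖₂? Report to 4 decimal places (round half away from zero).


0.6305

AᵀA = [2450751641/65480464 -1723089355/24555174; -1723089355/24555174 4846265125/36832761]; tr = 344626321/2039184, det = 714025/2039184
solving λ² − 344626321/2039184·λ + 714025/2039184 = 0 gives λ = 169, 4225/2039184
so κ_2 = √(169 / (4225/2039184)) = 285.6000
bound on ‖Δx‖/‖x‖: κ·ε = 285.6000·1/453 = 0.6305


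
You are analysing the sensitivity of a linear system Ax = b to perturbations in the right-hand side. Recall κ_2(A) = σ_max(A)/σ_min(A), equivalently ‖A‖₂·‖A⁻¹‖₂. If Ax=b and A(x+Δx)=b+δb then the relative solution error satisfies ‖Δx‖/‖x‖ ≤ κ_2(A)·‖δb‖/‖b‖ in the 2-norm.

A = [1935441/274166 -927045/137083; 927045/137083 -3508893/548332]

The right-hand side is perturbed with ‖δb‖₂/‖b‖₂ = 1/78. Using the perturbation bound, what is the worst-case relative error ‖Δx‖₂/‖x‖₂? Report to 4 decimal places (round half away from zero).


4.1795

form AᵀA = [8541714141/89378116 -8134819875/89378116; -8134819875/89378116 30990403089/357512464] with trace 77475933/425104 and determinant 531441/1700416
eigenvalues of AᵀA: λ = (tr ± √(tr²−4·det))/2 = 729/4, 729/425104
κ = σ_max/σ_min = (27/2)/(27/652) = 326.0000
worst-case relative error ≤ 326.0000 × 1/78 = 4.1795


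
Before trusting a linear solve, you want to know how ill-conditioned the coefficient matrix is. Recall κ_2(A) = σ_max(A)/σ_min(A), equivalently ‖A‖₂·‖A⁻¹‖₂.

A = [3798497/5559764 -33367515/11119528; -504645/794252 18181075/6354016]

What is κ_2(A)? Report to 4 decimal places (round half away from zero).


374.0800

M = AᵀA = [15997171037/18377512328 -1137407923395/294040197248; -1137407923395/294040197248 40441474240225/2352321577984]. tr(M)=25276092881/1399358464, det(M)=52200625/22389735424
λ_max, λ_min = (25276092881/1399358464 ± √638862609482333920161/1958204110768439296)/2 = 289/16, 180625/1399358464
σ_max=√(289/16)=(17/4), σ_min=√(180625/1399358464)=(425/37408) → κ = 374.0800


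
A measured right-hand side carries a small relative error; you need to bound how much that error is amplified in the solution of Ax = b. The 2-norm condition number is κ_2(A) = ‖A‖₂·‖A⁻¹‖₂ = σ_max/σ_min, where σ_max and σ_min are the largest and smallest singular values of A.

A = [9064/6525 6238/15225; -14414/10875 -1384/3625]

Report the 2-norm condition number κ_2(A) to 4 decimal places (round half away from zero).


M = AᵀA = [4665604/1265625 3175168/2953125; 3175168/2953125 2161156/6890625]. tr(M)=396904/99225, det(M)=16/99225
solving λ² − 396904/99225·λ + 16/99225 = 0 gives λ = 4, 4/99225
so κ_2 = √(4 / (4/99225)) = 315.0000

315.0000


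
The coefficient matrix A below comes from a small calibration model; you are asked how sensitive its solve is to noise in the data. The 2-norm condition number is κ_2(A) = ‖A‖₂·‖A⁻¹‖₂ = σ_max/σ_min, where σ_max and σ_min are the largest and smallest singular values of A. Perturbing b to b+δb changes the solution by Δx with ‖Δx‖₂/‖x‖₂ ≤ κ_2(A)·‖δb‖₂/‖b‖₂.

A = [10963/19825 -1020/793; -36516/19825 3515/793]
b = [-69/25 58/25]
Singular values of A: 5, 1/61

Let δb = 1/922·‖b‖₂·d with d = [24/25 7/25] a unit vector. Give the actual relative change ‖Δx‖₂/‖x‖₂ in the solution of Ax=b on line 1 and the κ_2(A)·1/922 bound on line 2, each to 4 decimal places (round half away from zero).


σ_max = 5, σ_min = 1/61
condition number: 5 ÷ (1/61) = 305.0000
κ_2(A)·‖δb‖/‖b‖ = 0.3308
solve Ax = b  →  x = [-112.8462 -46.3692]
2-norm of b is 3.6056; of x, 122.0015
δb = ε·‖b‖·d = [0.0038 0.0011]; solving A·Δx = δb gives ‖Δx‖ = 0.2385
relative error = 0.0020
tightness: 0.0020 against a bound of 0.3308 (unrounded ratio ≈ 0.0059)

0.0020
0.3308


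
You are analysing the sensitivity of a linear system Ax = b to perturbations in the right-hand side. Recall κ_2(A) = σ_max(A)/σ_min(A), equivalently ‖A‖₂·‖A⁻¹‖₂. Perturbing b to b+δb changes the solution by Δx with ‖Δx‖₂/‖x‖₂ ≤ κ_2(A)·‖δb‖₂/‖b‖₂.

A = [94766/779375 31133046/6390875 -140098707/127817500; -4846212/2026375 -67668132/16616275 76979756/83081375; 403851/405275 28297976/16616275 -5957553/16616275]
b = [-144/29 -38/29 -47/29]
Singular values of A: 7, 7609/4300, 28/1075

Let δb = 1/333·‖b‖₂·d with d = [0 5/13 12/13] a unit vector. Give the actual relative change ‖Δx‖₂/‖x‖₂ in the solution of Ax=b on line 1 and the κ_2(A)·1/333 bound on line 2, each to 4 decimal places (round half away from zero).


σ_max = 7, σ_min = 28/1075
κ_2(A) = 7 / (28/1075) = 268.7500
κ_2(A)·‖δb‖/‖b‖ = 0.8071
solve Ax = b  →  x = [2.0501 -17.8743 -74.6836]
‖b‖ = 5.3852, ‖x‖ = 76.8202
re-solving with b+δb shifts x by Δx of norm 0.6209
realised ‖Δx‖/‖x‖ = 0.0081
tightness: 0.0081 against a bound of 0.8071 (unrounded ratio ≈ 0.0100)

0.0081
0.8071


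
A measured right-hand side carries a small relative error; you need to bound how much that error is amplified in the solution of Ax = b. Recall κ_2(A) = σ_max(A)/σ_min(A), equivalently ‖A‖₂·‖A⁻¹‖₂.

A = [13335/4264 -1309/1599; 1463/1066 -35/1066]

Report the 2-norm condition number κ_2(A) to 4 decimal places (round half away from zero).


12.0000

M = AᵀA = [1254841/107584 -35035/13448; -35035/13448 40621/60516]. tr(M)=7105/576, det(M)=2401/2304
solving λ² − 7105/576·λ + 2401/2304 = 0 gives λ = 49/4, 49/576
σ_max=√(49/4)=(7/2), σ_min=√(49/576)=(7/24) → κ = 12.0000


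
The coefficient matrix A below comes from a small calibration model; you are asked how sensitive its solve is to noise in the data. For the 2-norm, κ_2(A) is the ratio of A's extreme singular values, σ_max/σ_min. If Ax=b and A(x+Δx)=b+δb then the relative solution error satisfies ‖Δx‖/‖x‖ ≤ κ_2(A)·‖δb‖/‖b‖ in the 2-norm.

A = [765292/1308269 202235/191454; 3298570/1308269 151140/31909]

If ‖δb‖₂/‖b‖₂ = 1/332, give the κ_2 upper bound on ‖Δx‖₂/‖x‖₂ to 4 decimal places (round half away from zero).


0.8480

form AᵀA = [6821080244/1018184281 38366390810/3054552843; 38366390810/3054552843 863257780825/36654634116] with trace 3836735881/126832644 and determinant 366025/31708161
solving λ² − 3836735881/126832644·λ + 366025/31708161 = 0 gives λ = 121/4, 12100/31708161
κ = σ_max/σ_min = (11/2)/(110/5631) = 281.5500
worst-case relative error ≤ 281.5500 × 1/332 = 0.8480


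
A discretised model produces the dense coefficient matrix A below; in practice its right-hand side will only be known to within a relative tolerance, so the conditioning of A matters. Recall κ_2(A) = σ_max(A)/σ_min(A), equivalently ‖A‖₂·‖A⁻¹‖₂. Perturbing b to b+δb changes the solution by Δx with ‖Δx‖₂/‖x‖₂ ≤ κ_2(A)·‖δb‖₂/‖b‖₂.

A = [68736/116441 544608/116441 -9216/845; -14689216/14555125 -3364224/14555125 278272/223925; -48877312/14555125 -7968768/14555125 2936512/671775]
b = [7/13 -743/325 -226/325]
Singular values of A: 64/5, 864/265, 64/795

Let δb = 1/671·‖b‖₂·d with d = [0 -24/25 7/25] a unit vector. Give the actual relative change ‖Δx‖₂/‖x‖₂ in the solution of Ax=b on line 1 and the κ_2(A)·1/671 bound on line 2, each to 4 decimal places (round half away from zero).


largest singular value 64/5, smallest 64/795
condition number: (64/5) ÷ (64/795) = 159.0000
κ_2(A)·‖δb‖/‖b‖ = 0.2370
solve Ax = b  →  x = [9.1149 21.0784 9.4832]
‖b‖₂ = 2.4495 and ‖x‖₂ = 24.8458
re-solving with b+δb shifts x by Δx of norm 0.0453
relative error = 0.0018
so the bound overstates the realised error by a factor of ≈ 129.8335 (computed from the unrounded values)

0.0018
0.2370


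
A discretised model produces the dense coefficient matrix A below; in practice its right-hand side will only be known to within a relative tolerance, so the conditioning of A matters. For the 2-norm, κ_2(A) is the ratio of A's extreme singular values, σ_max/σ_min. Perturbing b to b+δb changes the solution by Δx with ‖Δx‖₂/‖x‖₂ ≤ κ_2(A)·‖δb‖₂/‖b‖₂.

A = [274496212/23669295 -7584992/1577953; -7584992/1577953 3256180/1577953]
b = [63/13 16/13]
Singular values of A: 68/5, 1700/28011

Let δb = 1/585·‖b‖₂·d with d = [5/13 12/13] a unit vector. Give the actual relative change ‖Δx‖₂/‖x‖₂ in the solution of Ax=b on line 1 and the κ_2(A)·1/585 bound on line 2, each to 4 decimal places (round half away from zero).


0.0028
0.3831

σ_max = 68/5, σ_min = 1700/28011
κ = σ_max/σ_min = (68/5)/(1700/28011) = 224.0880
worst-case relative error ≤ 224.0880 × 1/585 = 0.3831
solve Ax = b  →  x = [19.2835 45.5157]
2-norm of b is 5.0000; of x, 49.4321
Δx = A⁻¹·δb where δb = 1/585·5.0000·d; ‖Δx‖ = 0.1408
dividing the unrounded norms, ‖Δx‖/‖x‖ = 0.0028
tightness: 0.0028 against a bound of 0.3831 (unrounded ratio ≈ 0.0074)


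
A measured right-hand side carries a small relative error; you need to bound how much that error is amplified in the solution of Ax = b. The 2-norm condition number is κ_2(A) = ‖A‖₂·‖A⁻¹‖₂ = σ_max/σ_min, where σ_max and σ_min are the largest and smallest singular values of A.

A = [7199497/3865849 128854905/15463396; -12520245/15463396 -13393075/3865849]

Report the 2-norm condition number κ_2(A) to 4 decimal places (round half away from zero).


AᵀA = [5834796732001/1414891218064 1620377340660/88430701129; 1620377340660/88430701129 115228271419225/1414891218064]; tr = 36009240973/420848072, det = 1171350625/13467138304
eigenvalues of AᵀA: λ = (tr ± √(tr²−4·det))/2 = 1369/16, 855625/841696144
so κ_2 = √((1369/16) / (855625/841696144)) = 290.1200

290.1200


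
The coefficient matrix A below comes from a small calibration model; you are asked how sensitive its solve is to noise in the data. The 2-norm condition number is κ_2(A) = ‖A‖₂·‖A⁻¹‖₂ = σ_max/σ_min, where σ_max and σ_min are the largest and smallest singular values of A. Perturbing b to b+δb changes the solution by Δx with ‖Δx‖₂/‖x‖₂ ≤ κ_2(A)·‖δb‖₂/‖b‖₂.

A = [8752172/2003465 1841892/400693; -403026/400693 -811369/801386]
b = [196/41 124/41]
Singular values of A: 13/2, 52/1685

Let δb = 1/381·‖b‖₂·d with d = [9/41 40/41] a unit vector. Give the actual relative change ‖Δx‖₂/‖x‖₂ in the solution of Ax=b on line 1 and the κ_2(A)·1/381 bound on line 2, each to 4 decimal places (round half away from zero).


0.0037
0.5528

largest singular value 13/2, smallest 52/1685
κ_2(A) = (13/2) / (52/1685) = 210.6250
worst-case relative error ≤ 210.6250 × 1/381 = 0.5528
solve Ax = b  →  x = [-93.4350 89.8355]
2-norm of b is 5.6569; of x, 129.6168
with δb = [0.0033 0.0145], A·Δx = δb → ‖Δx‖ = 0.4811
relative error = 0.0037
realised/bound (from unrounded values) ≈ 0.0067


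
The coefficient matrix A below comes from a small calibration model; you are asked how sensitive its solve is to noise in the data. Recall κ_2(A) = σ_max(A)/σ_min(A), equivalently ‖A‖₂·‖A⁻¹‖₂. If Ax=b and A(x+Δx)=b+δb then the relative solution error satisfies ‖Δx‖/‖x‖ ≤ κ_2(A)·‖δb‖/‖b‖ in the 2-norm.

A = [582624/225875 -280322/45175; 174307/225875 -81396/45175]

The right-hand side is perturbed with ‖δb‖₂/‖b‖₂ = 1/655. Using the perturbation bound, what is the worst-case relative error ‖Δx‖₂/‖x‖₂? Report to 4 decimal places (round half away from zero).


form AᵀA = [591733849/81631225 -284016348/16326245; -284016348/16326245 136329172/3265249] with trace 23668421/483025 and determinant 9604/483025
solving λ² − 23668421/483025·λ + 9604/483025 = 0 gives λ = 49, 196/483025
so κ_2 = √(49 / (196/483025)) = 347.5000
perturbation bound = 347.5000·1/655 = 0.5305

0.5305


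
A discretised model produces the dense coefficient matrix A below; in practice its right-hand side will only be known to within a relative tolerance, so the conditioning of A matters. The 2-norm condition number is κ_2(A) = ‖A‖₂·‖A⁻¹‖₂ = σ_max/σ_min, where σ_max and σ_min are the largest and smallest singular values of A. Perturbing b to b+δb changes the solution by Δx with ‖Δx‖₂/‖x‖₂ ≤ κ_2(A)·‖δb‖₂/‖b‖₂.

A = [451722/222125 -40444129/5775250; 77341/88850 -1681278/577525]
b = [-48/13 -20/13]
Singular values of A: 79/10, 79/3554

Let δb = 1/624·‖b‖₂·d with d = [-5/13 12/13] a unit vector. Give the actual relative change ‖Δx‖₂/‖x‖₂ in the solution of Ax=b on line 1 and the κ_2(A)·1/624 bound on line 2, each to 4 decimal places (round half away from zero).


from the listed singular values, σ₁ = 79/10, σ_n = 79/3554
condition number: (79/10) ÷ (79/3554) = 355.4000
bound on ‖Δx‖/‖x‖: κ·ε = 355.4000·1/624 = 0.5696
solve Ax = b  →  x = [-0.1418 0.4861]
‖b‖₂ = 4.0000 and ‖x‖₂ = 0.5063
with δb = [-0.0025 0.0059], A·Δx = δb → ‖Δx‖ = 0.2884
relative error = 0.5696
tightness: 0.5696 against a bound of 0.5696; the bound is attained (ratio 1)

0.5696
0.5696


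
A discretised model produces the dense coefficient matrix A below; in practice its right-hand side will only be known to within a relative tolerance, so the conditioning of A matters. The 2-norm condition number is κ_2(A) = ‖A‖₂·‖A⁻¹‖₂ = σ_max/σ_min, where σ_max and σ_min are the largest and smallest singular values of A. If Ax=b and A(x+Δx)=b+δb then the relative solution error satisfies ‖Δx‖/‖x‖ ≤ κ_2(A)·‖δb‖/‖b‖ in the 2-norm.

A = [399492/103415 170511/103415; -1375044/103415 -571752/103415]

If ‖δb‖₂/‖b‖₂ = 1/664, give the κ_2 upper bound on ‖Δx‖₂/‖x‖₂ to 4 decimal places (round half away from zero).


form AᵀA = [82013594400/427786489 34172077500/427786489; 34172077500/427786489 14238974025/427786489] with trace 569541825/2531281 and determinant 810000/2531281
eigenvalues of AᵀA: λ = (tr ± √(tr²−4·det))/2 = 225, 3600/2531281
so κ_2 = √(225 / (3600/2531281)) = 397.7500
bound on ‖Δx‖/‖x‖: κ·ε = 397.7500·1/664 = 0.5990

0.5990


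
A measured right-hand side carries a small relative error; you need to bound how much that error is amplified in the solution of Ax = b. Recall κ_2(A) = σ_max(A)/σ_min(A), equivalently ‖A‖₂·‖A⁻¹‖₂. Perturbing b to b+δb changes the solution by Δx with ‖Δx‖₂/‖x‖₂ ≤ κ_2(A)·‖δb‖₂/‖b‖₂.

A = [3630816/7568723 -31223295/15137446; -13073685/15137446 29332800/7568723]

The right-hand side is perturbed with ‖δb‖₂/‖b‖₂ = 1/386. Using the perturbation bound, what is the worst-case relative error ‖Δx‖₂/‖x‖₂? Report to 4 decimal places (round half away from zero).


0.6752

form AᵀA = [773884217241/792879831844 -859608696240/198219957961; -859608696240/198219957961 15282168768225/792879831844] with trace 4775744493/235835762 and determinant 11390625/1886686096
eigenvalues of AᵀA: λ = (tr ± √(tr²−4·det))/2 = 81/4, 140625/471671524
κ = σ_max/σ_min = (9/2)/(375/21718) = 260.6160
κ_2(A)·‖δb‖/‖b‖ = 0.6752


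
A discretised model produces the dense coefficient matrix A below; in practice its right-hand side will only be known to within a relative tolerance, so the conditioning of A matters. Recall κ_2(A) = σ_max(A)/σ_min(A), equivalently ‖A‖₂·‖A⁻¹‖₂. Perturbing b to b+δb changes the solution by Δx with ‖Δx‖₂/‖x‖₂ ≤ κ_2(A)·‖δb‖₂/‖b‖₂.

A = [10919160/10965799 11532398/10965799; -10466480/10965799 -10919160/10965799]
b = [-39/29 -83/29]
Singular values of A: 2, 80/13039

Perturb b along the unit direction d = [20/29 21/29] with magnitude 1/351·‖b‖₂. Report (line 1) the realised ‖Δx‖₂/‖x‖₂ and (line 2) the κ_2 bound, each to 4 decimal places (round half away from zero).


0.0030
0.9287

from the listed singular values, σ₁ = 2, σ_n = 80/13039
κ_2(A) = 2 / (80/13039) = 325.9750
bound on ‖Δx‖/‖x‖: κ·ε = 325.9750·1/351 = 0.9287
solve Ax = b  →  x = [354.4211 -336.8534]
‖b‖₂ = 3.1623 and ‖x‖₂ = 488.9628
δb = ε·‖b‖·d = [0.0062 0.0065]; solving A·Δx = δb gives ‖Δx‖ = 1.4684
realised ‖Δx‖/‖x‖ = 0.0030
realised/bound (from unrounded values) ≈ 0.0032


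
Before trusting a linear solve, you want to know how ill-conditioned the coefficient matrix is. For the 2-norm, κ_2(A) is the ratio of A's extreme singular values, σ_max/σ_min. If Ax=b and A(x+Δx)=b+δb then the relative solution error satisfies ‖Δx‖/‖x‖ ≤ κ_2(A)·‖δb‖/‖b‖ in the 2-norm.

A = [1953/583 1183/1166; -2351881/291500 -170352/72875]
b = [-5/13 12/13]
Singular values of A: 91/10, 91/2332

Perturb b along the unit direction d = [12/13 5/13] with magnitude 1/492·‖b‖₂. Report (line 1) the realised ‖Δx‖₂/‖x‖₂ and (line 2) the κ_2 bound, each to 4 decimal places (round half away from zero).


0.4740
0.4740

σ_max = 91/10, σ_min = 91/2332
κ = σ_max/σ_min = (91/10)/(91/2332) = 233.2000
κ_2(A)·‖δb‖/‖b‖ = 0.4740
solve Ax = b  →  x = [-0.1055 -0.0308]
‖b‖₂ = 1.0000 and ‖x‖₂ = 0.1099
re-solving with b+δb shifts x by Δx of norm 0.0521
realised ‖Δx‖/‖x‖ = 0.4740
realised/bound = 1 exactly: the bound is attained for this b and d


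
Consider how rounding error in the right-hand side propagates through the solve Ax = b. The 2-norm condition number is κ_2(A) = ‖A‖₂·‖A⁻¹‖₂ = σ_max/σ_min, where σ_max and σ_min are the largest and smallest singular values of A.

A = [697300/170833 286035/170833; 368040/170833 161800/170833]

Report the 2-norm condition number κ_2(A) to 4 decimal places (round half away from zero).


AᵀA = [2151144400/100982401 896197500/100982401; 896197500/100982401 373686025/100982401]; tr = 14939825/597529, det = 40000/597529
eigenvalues of AᵀA: λ = (tr ± √(tr²−4·det))/2 = 25, 1600/597529
κ_2(A) = √(λ_max/λ_min) = √(25 / (1600/597529)) = 96.6250

96.6250


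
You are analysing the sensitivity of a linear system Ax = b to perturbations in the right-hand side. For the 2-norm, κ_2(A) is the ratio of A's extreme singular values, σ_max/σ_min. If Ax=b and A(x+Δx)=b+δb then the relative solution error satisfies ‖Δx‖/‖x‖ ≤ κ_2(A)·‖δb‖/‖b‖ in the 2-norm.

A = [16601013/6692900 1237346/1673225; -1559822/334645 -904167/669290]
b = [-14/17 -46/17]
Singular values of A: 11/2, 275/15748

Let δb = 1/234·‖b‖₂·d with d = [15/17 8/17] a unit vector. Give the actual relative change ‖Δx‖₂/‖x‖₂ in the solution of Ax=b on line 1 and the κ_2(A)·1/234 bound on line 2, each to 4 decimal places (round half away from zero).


0.0060
1.3460

largest singular value 11/2, smallest 275/15748
κ_2(A) = (11/2) / (275/15748) = 314.9600
κ_2(A)·‖δb‖/‖b‖ = 1.3460
solve Ax = b  →  x = [32.4177 -109.8479]
2-norm of b is 2.8284; of x, 114.5315
Δx = A⁻¹·δb where δb = 1/234·2.8284·d; ‖Δx‖ = 0.6922
relative error = 0.0060
so the bound overstates the realised error by a factor of ≈ 222.7115 (computed from the unrounded values)


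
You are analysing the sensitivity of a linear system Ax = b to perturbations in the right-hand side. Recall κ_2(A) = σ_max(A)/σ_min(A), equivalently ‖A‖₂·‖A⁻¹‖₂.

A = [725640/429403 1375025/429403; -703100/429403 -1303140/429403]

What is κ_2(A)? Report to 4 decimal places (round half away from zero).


form AᵀA = [4200400/758641 7875000/758641; 7875000/758641 14766025/758641] with trace 18966425/758641 and determinant 10000/758641
char-poly roots: 25 and 400/758641
κ_2(A) = √(λ_max/λ_min) = √(25 / (400/758641)) = 217.7500

217.7500


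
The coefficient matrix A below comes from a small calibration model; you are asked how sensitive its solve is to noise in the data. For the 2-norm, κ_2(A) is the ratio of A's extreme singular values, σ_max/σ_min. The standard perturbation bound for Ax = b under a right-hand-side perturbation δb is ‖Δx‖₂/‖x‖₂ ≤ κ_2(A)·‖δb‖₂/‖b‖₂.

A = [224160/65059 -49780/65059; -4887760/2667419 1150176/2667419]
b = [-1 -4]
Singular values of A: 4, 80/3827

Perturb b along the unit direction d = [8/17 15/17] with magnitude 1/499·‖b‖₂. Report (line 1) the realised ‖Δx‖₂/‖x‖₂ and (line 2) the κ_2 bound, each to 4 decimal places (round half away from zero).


σ_max = 4, σ_min = 80/3827
κ_2(A) = 4 / (80/3827) = 191.3500
bound on ‖Δx‖/‖x‖: κ·ε = 191.3500·1/499 = 0.3835
solve Ax = b  →  x = [-41.7598 -186.7378]
‖b‖₂ = 4.1231 and ‖x‖₂ = 191.3502
with δb = [0.0039 0.0073], A·Δx = δb → ‖Δx‖ = 0.3953
realised ‖Δx‖/‖x‖ = 0.0021
realised/bound (from unrounded values) ≈ 0.0054

0.0021
0.3835


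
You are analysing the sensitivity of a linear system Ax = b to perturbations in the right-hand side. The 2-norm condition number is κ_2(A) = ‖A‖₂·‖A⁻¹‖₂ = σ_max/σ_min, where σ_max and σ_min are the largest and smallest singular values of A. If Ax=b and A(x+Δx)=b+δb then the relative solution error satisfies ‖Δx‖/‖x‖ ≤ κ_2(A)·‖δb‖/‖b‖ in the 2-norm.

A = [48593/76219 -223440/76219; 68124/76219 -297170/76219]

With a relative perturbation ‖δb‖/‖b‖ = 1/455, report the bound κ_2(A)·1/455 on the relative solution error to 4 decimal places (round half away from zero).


AᵀA = [7002159025/5809335961 -31102029000/5809335961; -31102029000/5809335961 138235442500/5809335961]; tr = 86399525/3455881, det = 62500/3455881
λ_max, λ_min = (86399525/3455881 ± √7464013949975625/11943113486161)/2 = 25, 2500/3455881
σ_max=√25=5, σ_min=√(2500/3455881)=(50/1859) → κ = 185.9000
κ_2(A)·‖δb‖/‖b‖ = 0.4086

0.4086


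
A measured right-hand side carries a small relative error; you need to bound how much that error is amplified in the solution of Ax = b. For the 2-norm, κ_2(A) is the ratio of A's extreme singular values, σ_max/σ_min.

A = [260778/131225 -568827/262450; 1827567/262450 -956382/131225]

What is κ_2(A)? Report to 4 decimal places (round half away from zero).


181.0000

form AᵀA = [5779234881/110208004 -1516951800/27552001; -1516951800/27552001 6371568441/110208004] with trace 7224021/65522 and determinant 194481/524176
eigenvalues of AᵀA: λ = (tr ± √(tr²−4·det))/2 = 441/4, 441/131044
κ_2(A) = √(λ_max/λ_min) = √((441/4) / (441/131044)) = 181.0000


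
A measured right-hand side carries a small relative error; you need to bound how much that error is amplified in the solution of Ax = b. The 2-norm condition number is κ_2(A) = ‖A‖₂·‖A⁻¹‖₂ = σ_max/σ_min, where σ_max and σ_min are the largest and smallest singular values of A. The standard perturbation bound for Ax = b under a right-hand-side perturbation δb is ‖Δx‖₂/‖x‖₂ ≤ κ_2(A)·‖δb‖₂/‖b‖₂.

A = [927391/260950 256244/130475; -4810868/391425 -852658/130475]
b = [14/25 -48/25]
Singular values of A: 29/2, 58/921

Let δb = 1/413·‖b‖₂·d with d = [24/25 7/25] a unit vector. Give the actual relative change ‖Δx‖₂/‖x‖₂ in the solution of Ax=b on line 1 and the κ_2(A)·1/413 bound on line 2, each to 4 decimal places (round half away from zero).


0.5575
0.5575

largest singular value 29/2, smallest 58/921
κ = σ_max/σ_min = (29/2)/(58/921) = 230.2500
κ_2(A)·‖δb‖/‖b‖ = 0.5575
solve Ax = b  →  x = [0.1217 0.0649]
‖b‖₂ = 2.0000 and ‖x‖₂ = 0.1379
with δb = [0.0046 0.0014], A·Δx = δb → ‖Δx‖ = 0.0769
dividing the unrounded norms, ‖Δx‖/‖x‖ = 0.5575
so the bound is sharp here: realised error equals the bound


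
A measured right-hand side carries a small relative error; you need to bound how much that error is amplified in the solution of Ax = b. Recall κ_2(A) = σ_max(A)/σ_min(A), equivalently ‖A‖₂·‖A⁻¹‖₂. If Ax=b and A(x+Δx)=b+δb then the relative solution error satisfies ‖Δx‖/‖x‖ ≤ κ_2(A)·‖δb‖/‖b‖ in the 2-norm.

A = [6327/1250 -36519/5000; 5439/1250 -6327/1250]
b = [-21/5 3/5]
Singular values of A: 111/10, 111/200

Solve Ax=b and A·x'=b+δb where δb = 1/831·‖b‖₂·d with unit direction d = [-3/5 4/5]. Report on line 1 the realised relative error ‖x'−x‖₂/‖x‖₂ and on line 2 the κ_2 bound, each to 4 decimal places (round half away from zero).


σ_max = 111/10, σ_min = 111/200
κ = σ_max/σ_min = (111/10)/(111/200) = 20.0000
worst-case relative error ≤ 20.0000 × 1/831 = 0.0241
solve Ax = b  →  x = [4.1622 3.4595]
2-norm of b is 4.2426; of x, 5.4122
Δx = A⁻¹·δb where δb = 1/831·4.2426·d; ‖Δx‖ = 0.0092
dividing the unrounded norms, ‖Δx‖/‖x‖ = 0.0017
so the bound overstates the realised error by a factor of ≈ 14.1598 (computed from the unrounded values)

0.0017
0.0241


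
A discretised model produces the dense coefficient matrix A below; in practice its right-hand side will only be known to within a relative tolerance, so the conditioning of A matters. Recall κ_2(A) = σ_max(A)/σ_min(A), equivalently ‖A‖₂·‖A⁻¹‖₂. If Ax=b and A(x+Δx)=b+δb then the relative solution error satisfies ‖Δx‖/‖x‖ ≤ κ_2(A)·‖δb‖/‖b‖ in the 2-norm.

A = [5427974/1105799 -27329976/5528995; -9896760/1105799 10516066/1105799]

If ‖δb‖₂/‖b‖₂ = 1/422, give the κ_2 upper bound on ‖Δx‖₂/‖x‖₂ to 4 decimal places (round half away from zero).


AᵀA = [440860762084/4231112209 -2313914553216/21155561045; -2313914553216/21155561045 12150929726884/105777805225]; tr = 27553446824/125776225, det = 29986576/5031049
eigenvalues of AᵀA: λ = (tr ± √(tr²−4·det))/2 = 5476/25, 136900/5031049
σ_max=√(5476/25)=(74/5), σ_min=√(136900/5031049)=(370/2243) → κ = 89.7200
worst-case relative error ≤ 89.7200 × 1/422 = 0.2126

0.2126


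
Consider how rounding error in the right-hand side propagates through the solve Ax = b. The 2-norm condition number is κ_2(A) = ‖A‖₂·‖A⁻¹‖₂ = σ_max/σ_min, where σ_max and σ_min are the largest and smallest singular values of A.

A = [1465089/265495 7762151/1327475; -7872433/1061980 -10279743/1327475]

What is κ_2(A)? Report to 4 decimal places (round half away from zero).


292.9600

form AᵀA = [3852758951449/45112060816 5056622248419/56390076020; 5056622248419/56390076020 6636964171714/70487595025] with trace 240797146889/1341024400 and determinant 20151121/53640976
eigenvalues of AᵀA: λ = (tr ± √(tr²−4·det))/2 = 4489/25, 112225/53640976
σ_max=√(4489/25)=(67/5), σ_min=√(112225/53640976)=(335/7324) → κ = 292.9600


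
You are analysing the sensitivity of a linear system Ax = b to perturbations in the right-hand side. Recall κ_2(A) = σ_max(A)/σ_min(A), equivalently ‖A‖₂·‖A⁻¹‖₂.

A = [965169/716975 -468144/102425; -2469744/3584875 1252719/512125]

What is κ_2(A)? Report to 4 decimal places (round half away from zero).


202.4400

AᵀA = [101690018649/44468265625 -49791858624/6352609375; -49791858624/6352609375 24388494849/907515625]; tr = 2074762026/71149225, det = 59049/2845969
λ_max, λ_min = (2074762026/71149225 ± √4304217335472922176/5062212218100625)/2 = 729/25, 2025/2845969
κ = σ_max/σ_min = (27/5)/(45/1687) = 202.4400


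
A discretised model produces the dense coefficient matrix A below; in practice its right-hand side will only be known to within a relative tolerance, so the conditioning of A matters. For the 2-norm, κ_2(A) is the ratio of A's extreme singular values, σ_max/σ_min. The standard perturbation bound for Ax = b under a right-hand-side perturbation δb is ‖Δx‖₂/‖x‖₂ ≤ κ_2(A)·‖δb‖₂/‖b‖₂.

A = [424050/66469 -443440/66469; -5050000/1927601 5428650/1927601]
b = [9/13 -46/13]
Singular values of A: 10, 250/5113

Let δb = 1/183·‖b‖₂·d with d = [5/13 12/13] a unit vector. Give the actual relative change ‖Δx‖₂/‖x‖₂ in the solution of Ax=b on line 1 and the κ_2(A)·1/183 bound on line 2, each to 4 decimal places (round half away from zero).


from the listed singular values, σ₁ = 10, σ_n = 250/5113
κ = σ_max/σ_min = 10/(250/5113) = 204.5200
bound on ‖Δx‖/‖x‖: κ·ε = 204.5200·1/183 = 1.1176
solve Ax = b  →  x = [-44.2923 -42.4593]
‖b‖ = 3.6056, ‖x‖ = 61.3563
Δx = A⁻¹·δb where δb = 1/183·3.6056·d; ‖Δx‖ = 0.4030
relative error = 0.0066
so the bound overstates the realised error by a factor of ≈ 170.1718 (computed from the unrounded values)

0.0066
1.1176


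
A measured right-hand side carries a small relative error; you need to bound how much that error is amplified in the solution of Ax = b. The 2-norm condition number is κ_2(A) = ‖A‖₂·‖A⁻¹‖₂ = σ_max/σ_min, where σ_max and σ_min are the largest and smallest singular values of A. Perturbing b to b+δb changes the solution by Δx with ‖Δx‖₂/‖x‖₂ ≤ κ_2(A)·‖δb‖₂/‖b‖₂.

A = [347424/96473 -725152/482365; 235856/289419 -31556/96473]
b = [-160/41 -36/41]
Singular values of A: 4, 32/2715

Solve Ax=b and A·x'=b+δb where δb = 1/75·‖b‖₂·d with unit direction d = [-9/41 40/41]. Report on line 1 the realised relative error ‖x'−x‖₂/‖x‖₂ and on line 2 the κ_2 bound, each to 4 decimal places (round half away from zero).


4.5250
4.5250

largest singular value 4, smallest 32/2715
condition number: 4 ÷ (32/2715) = 339.3750
perturbation bound = 339.3750·1/75 = 4.5250
solve Ax = b  →  x = [-0.9231 0.3846]
‖b‖₂ = 4.0000 and ‖x‖₂ = 1.0000
with δb = [-0.0117 0.0520], A·Δx = δb → ‖Δx‖ = 4.5250
relative error = 4.5250
tightness: 4.5250 against a bound of 4.5250; the bound is attained (ratio 1)
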